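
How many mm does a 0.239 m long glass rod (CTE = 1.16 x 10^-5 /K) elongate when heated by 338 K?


Thermal expansion formula: dL = alpha * L0 * dT
  dL = (1.16 x 10^-5) * 0.239 * 338 = 0.00093707 m
Convert to mm: 0.00093707 * 1000 = 0.9371 mm

0.9371 mm


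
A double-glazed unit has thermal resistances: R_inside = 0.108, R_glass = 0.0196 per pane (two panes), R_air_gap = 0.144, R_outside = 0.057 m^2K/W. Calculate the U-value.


Total thermal resistance (series):
  R_total = R_in + R_glass + R_air + R_glass + R_out
  R_total = 0.108 + 0.0196 + 0.144 + 0.0196 + 0.057 = 0.3482 m^2K/W
U-value = 1 / R_total = 1 / 0.3482 = 2.872 W/m^2K

2.872 W/m^2K


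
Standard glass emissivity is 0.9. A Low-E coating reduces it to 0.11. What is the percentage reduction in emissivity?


Percentage reduction = (1 - coated/uncoated) * 100
  Ratio = 0.11 / 0.9 = 0.1222
  Reduction = (1 - 0.1222) * 100 = 87.8%

87.8%


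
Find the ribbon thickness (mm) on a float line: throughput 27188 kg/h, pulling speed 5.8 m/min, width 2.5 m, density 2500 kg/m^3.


Ribbon cross-section from mass balance:
  Volume rate = throughput / density = 27188 / 2500 = 10.8752 m^3/h
  thickness = volume rate / (speed * 60 * width), i.e.
  thickness = throughput / (60 * speed * width * density) * 1000
  thickness = 27188 / (60 * 5.8 * 2.5 * 2500) * 1000 = 12.5 mm

12.5 mm


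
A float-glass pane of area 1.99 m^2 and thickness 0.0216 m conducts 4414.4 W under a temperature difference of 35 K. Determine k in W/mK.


Fourier's law rearranged: k = Q * t / (A * dT)
  Numerator = 4414.4 * 0.0216 = 95.35104
  Denominator = 1.99 * 35 = 69.65
  k = 95.35104 / 69.65 = 1.369 W/mK

1.369 W/mK


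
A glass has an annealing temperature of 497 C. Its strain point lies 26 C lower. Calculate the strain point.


Strain point = annealing point - difference:
  T_strain = 497 - 26 = 471 C

471 C


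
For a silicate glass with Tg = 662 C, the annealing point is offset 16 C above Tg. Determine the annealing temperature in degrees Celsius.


The annealing temperature is Tg plus the offset:
  T_anneal = 662 + 16 = 678 C

678 C


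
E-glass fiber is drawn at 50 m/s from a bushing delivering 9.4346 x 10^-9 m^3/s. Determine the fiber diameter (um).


Cross-sectional area from continuity:
  A = Q / v = 9.4346 x 10^-9 / 50 = 1.88692 x 10^-10 m^2
Diameter from circular cross-section:
  d = sqrt(4A / pi) * 10^6 (m -> um)
  d = sqrt(4 * 1.88692 x 10^-10 / pi) * 10^6 = 15.5 um

15.5 um


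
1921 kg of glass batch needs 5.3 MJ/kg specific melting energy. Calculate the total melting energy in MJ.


Total energy = mass * specific energy
  E = 1921 * 5.3 = 10181.3 MJ

10181.3 MJ


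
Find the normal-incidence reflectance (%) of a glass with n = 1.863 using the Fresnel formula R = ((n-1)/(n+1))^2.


Fresnel reflectance at normal incidence:
  R = ((n - 1)/(n + 1))^2
  (n - 1)/(n + 1) = (1.863 - 1)/(1.863 + 1) = 0.301432
  R = 0.301432^2 = 0.0908613
  R(%) = 0.0908613 * 100 = 9.086%

9.086%


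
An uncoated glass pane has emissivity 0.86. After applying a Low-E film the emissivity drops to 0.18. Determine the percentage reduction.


Percentage reduction = (1 - coated/uncoated) * 100
  Ratio = 0.18 / 0.86 = 0.2093
  Reduction = (1 - 0.2093) * 100 = 79.1%

79.1%


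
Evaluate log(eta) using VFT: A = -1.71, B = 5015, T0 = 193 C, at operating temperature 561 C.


VFT equation: log(eta) = A + B / (T - T0)
  T - T0 = 561 - 193 = 368
  B / (T - T0) = 5015 / 368 = 13.628
  log(eta) = -1.71 + 13.628 = 11.918

11.918


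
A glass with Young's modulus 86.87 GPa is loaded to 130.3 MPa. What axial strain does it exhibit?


Rearrange E = sigma / epsilon:
  epsilon = sigma / E
  E (MPa) = 86.87 * 1000 = 86870
  epsilon = 130.3 / 86870 = 0.0015

0.0015


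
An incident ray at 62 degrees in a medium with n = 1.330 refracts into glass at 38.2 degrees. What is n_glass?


Apply Snell's law: n1 * sin(theta1) = n2 * sin(theta2)
  n2 = n1 * sin(theta1) / sin(theta2)
  sin(62) = 0.882948
  sin(38.2) = 0.618408
  n2 = 1.330 * 0.882948 / 0.618408 = 1.8989

1.8989


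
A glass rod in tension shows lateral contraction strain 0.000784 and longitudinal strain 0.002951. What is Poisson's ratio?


Poisson's ratio: nu = lateral strain / axial strain
  nu = 0.000784 / 0.002951 = 0.2657

0.2657


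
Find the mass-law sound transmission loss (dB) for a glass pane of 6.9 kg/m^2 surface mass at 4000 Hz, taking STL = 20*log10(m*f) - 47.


Mass law: STL = 20 * log10(m * f) - 47
  m * f = 6.9 * 4000 = 27600
  log10(27600) = 4.44091
  STL = 20 * 4.44091 - 47 = 88.8182 - 47 = 41.8 dB

41.8 dB


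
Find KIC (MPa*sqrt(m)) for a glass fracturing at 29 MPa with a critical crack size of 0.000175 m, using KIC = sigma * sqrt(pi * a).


Fracture toughness: KIC = sigma * sqrt(pi * a)
  pi * a = pi * 0.000175 = 0.000549779
  sqrt(pi * a) = 0.023447
  KIC = 29 * 0.023447 = 0.68 MPa*sqrt(m)

0.68 MPa*sqrt(m)


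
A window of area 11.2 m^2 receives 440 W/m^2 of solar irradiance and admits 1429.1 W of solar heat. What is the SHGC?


Rearrange Q = Area * SHGC * Irradiance:
  SHGC = Q / (Area * Irradiance)
  SHGC = 1429.1 / (11.2 * 440) = 0.29

0.29


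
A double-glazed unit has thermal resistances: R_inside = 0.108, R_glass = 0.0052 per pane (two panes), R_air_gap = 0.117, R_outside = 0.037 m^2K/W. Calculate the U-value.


Total thermal resistance (series):
  R_total = R_in + R_glass + R_air + R_glass + R_out
  R_total = 0.108 + 0.0052 + 0.117 + 0.0052 + 0.037 = 0.2724 m^2K/W
U-value = 1 / R_total = 1 / 0.2724 = 3.671 W/m^2K

3.671 W/m^2K


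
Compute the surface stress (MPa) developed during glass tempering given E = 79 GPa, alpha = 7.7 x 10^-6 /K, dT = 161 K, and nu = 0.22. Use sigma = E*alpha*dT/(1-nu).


Tempering stress: sigma = E * alpha * dT / (1 - nu)
  E (MPa) = 79 * 1000 = 79000
  Numerator = 79000 * (7.7 x 10^-6) * 161 = 97.9363
  Denominator = 1 - 0.22 = 0.78
  sigma = 97.9363 / 0.78 = 125.6 MPa

125.6 MPa


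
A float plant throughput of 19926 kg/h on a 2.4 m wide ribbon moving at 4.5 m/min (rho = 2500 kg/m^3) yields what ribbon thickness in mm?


Ribbon cross-section from mass balance:
  Volume rate = throughput / density = 19926 / 2500 = 7.9704 m^3/h
  thickness = volume rate / (speed * 60 * width), i.e.
  thickness = throughput / (60 * speed * width * density) * 1000
  thickness = 19926 / (60 * 4.5 * 2.4 * 2500) * 1000 = 12.3 mm

12.3 mm


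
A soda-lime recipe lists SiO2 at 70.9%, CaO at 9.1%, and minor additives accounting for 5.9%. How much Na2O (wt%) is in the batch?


Pieces sum to 100%:
  Na2O = 100 - (SiO2 + CaO + others)
  Na2O = 100 - (70.9 + 9.1 + 5.9) = 14.1%

14.1%


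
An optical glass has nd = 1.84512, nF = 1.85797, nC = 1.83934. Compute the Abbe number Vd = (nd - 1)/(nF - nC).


Abbe number formula: Vd = (nd - 1) / (nF - nC)
  nd - 1 = 1.84512 - 1 = 0.84512
  nF - nC = 1.85797 - 1.83934 = 0.01863
  Vd = 0.84512 / 0.01863 = 45.36

45.36


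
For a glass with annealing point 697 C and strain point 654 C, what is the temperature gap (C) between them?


Gap = T_anneal - T_strain:
  gap = 697 - 654 = 43 C

43 C


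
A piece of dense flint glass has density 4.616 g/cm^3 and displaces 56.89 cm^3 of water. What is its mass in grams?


Rearrange rho = m / V:
  m = rho * V
  m = 4.616 * 56.89 = 262.604 g

262.604 g


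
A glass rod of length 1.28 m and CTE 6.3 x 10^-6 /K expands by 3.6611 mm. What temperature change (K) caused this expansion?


Rearrange dL = alpha * L0 * dT for dT:
  dT = dL / (alpha * L0)
  dL (m) = 3.6611 / 1000 = 0.0036611
  dT = 0.0036611 / ((6.3 x 10^-6) * 1.28) = 454.0 K

454.0 K


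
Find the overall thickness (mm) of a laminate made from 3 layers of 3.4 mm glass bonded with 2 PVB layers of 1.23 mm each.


Total thickness = glass contribution + PVB contribution
  Glass: 3 * 3.4 = 10.2 mm
  PVB: 2 * 1.23 = 2.46 mm
  Total = 10.2 + 2.46 = 12.66 mm

12.66 mm


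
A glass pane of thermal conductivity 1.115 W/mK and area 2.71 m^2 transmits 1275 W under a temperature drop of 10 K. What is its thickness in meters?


Fourier's law: t = k * A * dT / Q
  t = 1.115 * 2.71 * 10 / 1275
  t = 30.2165 / 1275 = 0.0237 m

0.0237 m


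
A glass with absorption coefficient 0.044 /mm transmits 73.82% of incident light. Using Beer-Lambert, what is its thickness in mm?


Rearrange T = exp(-alpha * thickness):
  thickness = -ln(T) / alpha
  T = 73.82/100 = 0.7382
  ln(T) = -0.30354
  -ln(T) = 0.30354
  thickness = 0.30354 / 0.044 = 6.9 mm

6.9 mm


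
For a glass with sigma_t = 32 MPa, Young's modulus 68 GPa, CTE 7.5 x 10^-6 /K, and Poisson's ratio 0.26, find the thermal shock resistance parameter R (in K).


Thermal shock resistance: R = sigma * (1 - nu) / (E * alpha)
  Numerator = 32 * (1 - 0.26) = 23.68
  Denominator = 68 * 1000 * (7.5 x 10^-6) = 0.51
  R = 23.68 / 0.51 = 46.4 K

46.4 K


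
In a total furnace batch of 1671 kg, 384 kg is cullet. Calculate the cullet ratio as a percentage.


Cullet ratio = (cullet mass / total batch mass) * 100
  Ratio = 384 / 1671 * 100 = 22.98%

22.98%


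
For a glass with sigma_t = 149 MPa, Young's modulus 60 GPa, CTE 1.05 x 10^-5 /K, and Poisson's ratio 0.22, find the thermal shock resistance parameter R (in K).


Thermal shock resistance: R = sigma * (1 - nu) / (E * alpha)
  Numerator = 149 * (1 - 0.22) = 116.22
  Denominator = 60 * 1000 * (1.05 x 10^-5) = 0.63
  R = 116.22 / 0.63 = 184.5 K

184.5 K


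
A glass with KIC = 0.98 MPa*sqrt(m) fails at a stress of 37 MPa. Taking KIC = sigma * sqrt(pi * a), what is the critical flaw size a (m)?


Rearrange KIC = sigma * sqrt(pi * a):
  sqrt(pi * a) = KIC / sigma
  sqrt(pi * a) = 0.98 / 37 = 0.026486
  a = (KIC / sigma)^2 / pi
  a = 0.026486^2 / pi = 0.0002233 m

0.0002233 m


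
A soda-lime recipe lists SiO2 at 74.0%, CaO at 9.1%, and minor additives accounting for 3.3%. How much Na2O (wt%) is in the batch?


Pieces sum to 100%:
  Na2O = 100 - (SiO2 + CaO + others)
  Na2O = 100 - (74.0 + 9.1 + 3.3) = 13.6%

13.6%


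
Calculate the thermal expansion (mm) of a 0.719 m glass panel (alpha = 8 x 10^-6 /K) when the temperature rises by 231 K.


Thermal expansion formula: dL = alpha * L0 * dT
  dL = (8 x 10^-6) * 0.719 * 231 = 0.00132871 m
Convert to mm: 0.00132871 * 1000 = 1.3287 mm

1.3287 mm


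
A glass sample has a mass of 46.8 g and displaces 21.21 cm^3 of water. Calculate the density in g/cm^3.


Use the definition of density:
  rho = mass / volume
  rho = 46.8 / 21.21 = 2.207 g/cm^3

2.207 g/cm^3


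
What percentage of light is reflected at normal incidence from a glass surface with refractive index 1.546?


Fresnel reflectance at normal incidence:
  R = ((n - 1)/(n + 1))^2
  (n - 1)/(n + 1) = (1.546 - 1)/(1.546 + 1) = 0.214454
  R = 0.214454^2 = 0.0459905
  R(%) = 0.0459905 * 100 = 4.599%

4.599%


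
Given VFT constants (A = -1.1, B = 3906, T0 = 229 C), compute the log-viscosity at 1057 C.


VFT equation: log(eta) = A + B / (T - T0)
  T - T0 = 1057 - 229 = 828
  B / (T - T0) = 3906 / 828 = 4.717
  log(eta) = -1.1 + 4.717 = 3.617

3.617


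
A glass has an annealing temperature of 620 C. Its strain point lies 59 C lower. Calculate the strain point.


Strain point = annealing point - difference:
  T_strain = 620 - 59 = 561 C

561 C


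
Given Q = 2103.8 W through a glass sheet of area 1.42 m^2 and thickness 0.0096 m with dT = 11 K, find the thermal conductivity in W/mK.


Fourier's law rearranged: k = Q * t / (A * dT)
  Numerator = 2103.8 * 0.0096 = 20.19648
  Denominator = 1.42 * 11 = 15.62
  k = 20.19648 / 15.62 = 1.293 W/mK

1.293 W/mK


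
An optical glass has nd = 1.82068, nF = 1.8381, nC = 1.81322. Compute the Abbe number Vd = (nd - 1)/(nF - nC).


Abbe number formula: Vd = (nd - 1) / (nF - nC)
  nd - 1 = 1.82068 - 1 = 0.82068
  nF - nC = 1.8381 - 1.81322 = 0.02488
  Vd = 0.82068 / 0.02488 = 32.99

32.99


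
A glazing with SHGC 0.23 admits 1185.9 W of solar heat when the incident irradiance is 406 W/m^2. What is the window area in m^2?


Rearrange Q = Area * SHGC * Irradiance:
  Area = Q / (SHGC * Irradiance)
  Area = 1185.9 / (0.23 * 406) = 12.7 m^2

12.7 m^2


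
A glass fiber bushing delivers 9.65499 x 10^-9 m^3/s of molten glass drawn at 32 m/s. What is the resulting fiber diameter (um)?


Cross-sectional area from continuity:
  A = Q / v = 9.65499 x 10^-9 / 32 = 3.017184 x 10^-10 m^2
Diameter from circular cross-section:
  d = sqrt(4A / pi) * 10^6 (m -> um)
  d = sqrt(4 * 3.017184 x 10^-10 / pi) * 10^6 = 19.6 um

19.6 um


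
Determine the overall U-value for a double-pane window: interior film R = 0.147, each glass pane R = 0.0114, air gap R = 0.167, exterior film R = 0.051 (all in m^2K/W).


Total thermal resistance (series):
  R_total = R_in + R_glass + R_air + R_glass + R_out
  R_total = 0.147 + 0.0114 + 0.167 + 0.0114 + 0.051 = 0.3878 m^2K/W
U-value = 1 / R_total = 1 / 0.3878 = 2.579 W/m^2K

2.579 W/m^2K


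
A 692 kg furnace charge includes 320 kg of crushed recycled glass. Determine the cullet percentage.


Cullet ratio = (cullet mass / total batch mass) * 100
  Ratio = 320 / 692 * 100 = 46.24%

46.24%


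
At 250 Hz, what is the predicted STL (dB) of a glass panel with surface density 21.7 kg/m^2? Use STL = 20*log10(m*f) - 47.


Mass law: STL = 20 * log10(m * f) - 47
  m * f = 21.7 * 250 = 5425
  log10(5425) = 3.7344
  STL = 20 * 3.7344 - 47 = 74.688 - 47 = 27.7 dB

27.7 dB


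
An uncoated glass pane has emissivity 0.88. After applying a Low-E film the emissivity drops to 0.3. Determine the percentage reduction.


Percentage reduction = (1 - coated/uncoated) * 100
  Ratio = 0.3 / 0.88 = 0.3409
  Reduction = (1 - 0.3409) * 100 = 65.9%

65.9%


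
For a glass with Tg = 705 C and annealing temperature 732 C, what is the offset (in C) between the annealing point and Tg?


Offset = T_anneal - Tg:
  offset = 732 - 705 = 27 C

27 C


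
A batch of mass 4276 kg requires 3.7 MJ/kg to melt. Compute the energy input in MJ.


Total energy = mass * specific energy
  E = 4276 * 3.7 = 15821.2 MJ

15821.2 MJ


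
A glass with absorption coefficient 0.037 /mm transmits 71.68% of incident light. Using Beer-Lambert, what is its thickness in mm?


Rearrange T = exp(-alpha * thickness):
  thickness = -ln(T) / alpha
  T = 71.68/100 = 0.7168
  ln(T) = -0.33296
  -ln(T) = 0.33296
  thickness = 0.33296 / 0.037 = 9.0 mm

9.0 mm


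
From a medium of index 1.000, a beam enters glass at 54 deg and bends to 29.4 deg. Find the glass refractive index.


Apply Snell's law: n1 * sin(theta1) = n2 * sin(theta2)
  n2 = n1 * sin(theta1) / sin(theta2)
  sin(54) = 0.809017
  sin(29.4) = 0.490904
  n2 = 1.000 * 0.809017 / 0.490904 = 1.648

1.648


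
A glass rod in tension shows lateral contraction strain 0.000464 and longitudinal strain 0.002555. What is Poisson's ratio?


Poisson's ratio: nu = lateral strain / axial strain
  nu = 0.000464 / 0.002555 = 0.1816

0.1816


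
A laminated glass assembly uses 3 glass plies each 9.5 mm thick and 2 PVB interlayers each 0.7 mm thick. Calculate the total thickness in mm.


Total thickness = glass contribution + PVB contribution
  Glass: 3 * 9.5 = 28.5 mm
  PVB: 2 * 0.7 = 1.4 mm
  Total = 28.5 + 1.4 = 29.9 mm

29.9 mm


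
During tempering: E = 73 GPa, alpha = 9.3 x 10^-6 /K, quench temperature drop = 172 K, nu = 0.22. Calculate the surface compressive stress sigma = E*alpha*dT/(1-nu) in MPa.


Tempering stress: sigma = E * alpha * dT / (1 - nu)
  E (MPa) = 73 * 1000 = 73000
  Numerator = 73000 * (9.3 x 10^-6) * 172 = 116.7708
  Denominator = 1 - 0.22 = 0.78
  sigma = 116.7708 / 0.78 = 149.7 MPa

149.7 MPa


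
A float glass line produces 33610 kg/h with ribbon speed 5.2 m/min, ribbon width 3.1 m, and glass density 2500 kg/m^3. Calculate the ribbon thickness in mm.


Ribbon cross-section from mass balance:
  Volume rate = throughput / density = 33610 / 2500 = 13.444 m^3/h
  thickness = volume rate / (speed * 60 * width), i.e.
  thickness = throughput / (60 * speed * width * density) * 1000
  thickness = 33610 / (60 * 5.2 * 3.1 * 2500) * 1000 = 13.9 mm

13.9 mm


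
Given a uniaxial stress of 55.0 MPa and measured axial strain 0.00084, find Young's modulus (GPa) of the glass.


Young's modulus: E = stress / strain
  E = 55.0 MPa / 0.00084 = 65476.19 MPa
Convert to GPa: 65476.19 / 1000 = 65.48 GPa

65.48 GPa


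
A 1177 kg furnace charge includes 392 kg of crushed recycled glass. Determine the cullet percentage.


Cullet ratio = (cullet mass / total batch mass) * 100
  Ratio = 392 / 1177 * 100 = 33.31%

33.31%


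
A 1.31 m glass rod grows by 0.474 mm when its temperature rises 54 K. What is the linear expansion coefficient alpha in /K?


Rearrange dL = alpha * L0 * dT for alpha:
  alpha = dL / (L0 * dT)
  alpha = (0.474 / 1000) / (1.31 * 54) = 0.000006701 /K = 6.701 x 10^-6 /K

6.701 x 10^-6 /K


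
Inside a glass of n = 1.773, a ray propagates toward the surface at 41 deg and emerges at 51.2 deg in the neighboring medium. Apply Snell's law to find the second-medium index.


Apply Snell's law: n1 * sin(theta1) = n2 * sin(theta2)
  n2 = n1 * sin(theta1) / sin(theta2)
  sin(41) = 0.656059
  sin(51.2) = 0.779338
  n2 = 1.773 * 0.656059 / 0.779338 = 1.4925

1.4925


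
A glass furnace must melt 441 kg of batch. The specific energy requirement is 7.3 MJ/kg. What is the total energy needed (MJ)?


Total energy = mass * specific energy
  E = 441 * 7.3 = 3219.3 MJ

3219.3 MJ


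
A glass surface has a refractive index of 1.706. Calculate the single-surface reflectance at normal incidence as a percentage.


Fresnel reflectance at normal incidence:
  R = ((n - 1)/(n + 1))^2
  (n - 1)/(n + 1) = (1.706 - 1)/(1.706 + 1) = 0.260902
  R = 0.260902^2 = 0.0680699
  R(%) = 0.0680699 * 100 = 6.807%

6.807%


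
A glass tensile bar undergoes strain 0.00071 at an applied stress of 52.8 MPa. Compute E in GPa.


Young's modulus: E = stress / strain
  E = 52.8 MPa / 0.00071 = 74366.2 MPa
Convert to GPa: 74366.2 / 1000 = 74.37 GPa

74.37 GPa


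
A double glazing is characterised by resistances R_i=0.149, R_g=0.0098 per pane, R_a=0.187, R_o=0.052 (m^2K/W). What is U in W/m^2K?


Total thermal resistance (series):
  R_total = R_in + R_glass + R_air + R_glass + R_out
  R_total = 0.149 + 0.0098 + 0.187 + 0.0098 + 0.052 = 0.4076 m^2K/W
U-value = 1 / R_total = 1 / 0.4076 = 2.453 W/m^2K

2.453 W/m^2K


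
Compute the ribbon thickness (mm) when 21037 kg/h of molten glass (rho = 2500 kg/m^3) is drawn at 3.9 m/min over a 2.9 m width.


Ribbon cross-section from mass balance:
  Volume rate = throughput / density = 21037 / 2500 = 8.4148 m^3/h
  thickness = volume rate / (speed * 60 * width), i.e.
  thickness = throughput / (60 * speed * width * density) * 1000
  thickness = 21037 / (60 * 3.9 * 2.9 * 2500) * 1000 = 12.4 mm

12.4 mm


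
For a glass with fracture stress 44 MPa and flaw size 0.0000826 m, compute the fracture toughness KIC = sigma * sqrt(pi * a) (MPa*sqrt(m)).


Fracture toughness: KIC = sigma * sqrt(pi * a)
  pi * a = pi * 0.0000826 = 0.000259496
  sqrt(pi * a) = 0.016109
  KIC = 44 * 0.016109 = 0.709 MPa*sqrt(m)

0.709 MPa*sqrt(m)


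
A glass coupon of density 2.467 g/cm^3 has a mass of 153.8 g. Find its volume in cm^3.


Rearrange rho = m / V:
  V = m / rho
  V = 153.8 / 2.467 = 62.343 cm^3

62.343 cm^3


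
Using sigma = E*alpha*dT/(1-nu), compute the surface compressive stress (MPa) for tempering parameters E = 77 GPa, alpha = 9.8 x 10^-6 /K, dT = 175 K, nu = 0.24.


Tempering stress: sigma = E * alpha * dT / (1 - nu)
  E (MPa) = 77 * 1000 = 77000
  Numerator = 77000 * (9.8 x 10^-6) * 175 = 132.055
  Denominator = 1 - 0.24 = 0.76
  sigma = 132.055 / 0.76 = 173.8 MPa

173.8 MPa


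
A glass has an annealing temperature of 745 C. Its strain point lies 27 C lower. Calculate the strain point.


Strain point = annealing point - difference:
  T_strain = 745 - 27 = 718 C

718 C


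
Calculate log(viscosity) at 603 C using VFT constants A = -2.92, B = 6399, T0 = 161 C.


VFT equation: log(eta) = A + B / (T - T0)
  T - T0 = 603 - 161 = 442
  B / (T - T0) = 6399 / 442 = 14.477
  log(eta) = -2.92 + 14.477 = 11.557

11.557


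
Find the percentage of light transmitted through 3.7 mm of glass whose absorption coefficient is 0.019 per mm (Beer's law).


Beer-Lambert law: T = exp(-alpha * thickness)
  exponent = -0.019 * 3.7 = -0.0703
  T = exp(-0.0703) = 0.9321
  Percentage = 0.9321 * 100 = 93.21%

93.21%


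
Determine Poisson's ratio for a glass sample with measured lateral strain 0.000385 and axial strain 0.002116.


Poisson's ratio: nu = lateral strain / axial strain
  nu = 0.000385 / 0.002116 = 0.1819

0.1819


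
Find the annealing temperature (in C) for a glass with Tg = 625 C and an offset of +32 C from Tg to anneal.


The annealing temperature is Tg plus the offset:
  T_anneal = 625 + 32 = 657 C

657 C


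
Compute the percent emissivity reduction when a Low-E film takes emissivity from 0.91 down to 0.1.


Percentage reduction = (1 - coated/uncoated) * 100
  Ratio = 0.1 / 0.91 = 0.1099
  Reduction = (1 - 0.1099) * 100 = 89.0%

89.0%


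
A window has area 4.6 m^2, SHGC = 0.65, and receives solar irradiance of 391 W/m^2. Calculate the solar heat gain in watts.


Solar heat gain: Q = Area * SHGC * Irradiance
  Q = 4.6 * 0.65 * 391 = 1169.1 W

1169.1 W


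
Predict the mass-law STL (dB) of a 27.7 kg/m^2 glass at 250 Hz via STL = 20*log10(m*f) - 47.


Mass law: STL = 20 * log10(m * f) - 47
  m * f = 27.7 * 250 = 6925
  log10(6925) = 3.84042
  STL = 20 * 3.84042 - 47 = 76.8084 - 47 = 29.8 dB

29.8 dB


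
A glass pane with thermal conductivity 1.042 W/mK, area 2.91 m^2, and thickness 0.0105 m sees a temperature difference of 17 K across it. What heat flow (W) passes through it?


Fourier's law: Q = k * A * dT / t
  Q = 1.042 * 2.91 * 17 / 0.0105
  Q = 51.54774 / 0.0105 = 4909.3 W

4909.3 W


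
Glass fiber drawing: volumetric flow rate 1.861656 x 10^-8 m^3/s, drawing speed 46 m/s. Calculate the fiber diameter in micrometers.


Cross-sectional area from continuity:
  A = Q / v = 1.861656 x 10^-8 / 46 = 4.047078 x 10^-10 m^2
Diameter from circular cross-section:
  d = sqrt(4A / pi) * 10^6 (m -> um)
  d = sqrt(4 * 4.047078 x 10^-10 / pi) * 10^6 = 22.7 um

22.7 um


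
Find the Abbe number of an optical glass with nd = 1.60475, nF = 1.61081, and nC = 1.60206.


Abbe number formula: Vd = (nd - 1) / (nF - nC)
  nd - 1 = 1.60475 - 1 = 0.60475
  nF - nC = 1.61081 - 1.60206 = 0.00875
  Vd = 0.60475 / 0.00875 = 69.11

69.11


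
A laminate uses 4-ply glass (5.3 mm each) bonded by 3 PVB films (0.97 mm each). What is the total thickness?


Total thickness = glass contribution + PVB contribution
  Glass: 4 * 5.3 = 21.2 mm
  PVB: 3 * 0.97 = 2.91 mm
  Total = 21.2 + 2.91 = 24.11 mm

24.11 mm


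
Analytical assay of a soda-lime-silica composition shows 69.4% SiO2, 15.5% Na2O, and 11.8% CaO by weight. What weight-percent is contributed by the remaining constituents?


Sum the three major oxides:
  SiO2 + Na2O + CaO = 69.4 + 15.5 + 11.8 = 96.7%
Subtract from 100%:
  Others = 100 - 96.7 = 3.3%

3.3%


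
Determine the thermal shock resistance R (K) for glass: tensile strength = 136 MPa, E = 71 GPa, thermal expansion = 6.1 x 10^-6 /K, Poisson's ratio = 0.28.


Thermal shock resistance: R = sigma * (1 - nu) / (E * alpha)
  Numerator = 136 * (1 - 0.28) = 97.92
  Denominator = 71 * 1000 * (6.1 x 10^-6) = 0.4331
  R = 97.92 / 0.4331 = 226.1 K

226.1 K


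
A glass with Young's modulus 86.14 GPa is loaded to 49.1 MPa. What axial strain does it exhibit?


Rearrange E = sigma / epsilon:
  epsilon = sigma / E
  E (MPa) = 86.14 * 1000 = 86140
  epsilon = 49.1 / 86140 = 0.00057

0.00057


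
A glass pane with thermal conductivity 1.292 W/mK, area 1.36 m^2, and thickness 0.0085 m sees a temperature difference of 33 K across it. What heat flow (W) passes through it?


Fourier's law: Q = k * A * dT / t
  Q = 1.292 * 1.36 * 33 / 0.0085
  Q = 57.98496 / 0.0085 = 6821.8 W

6821.8 W


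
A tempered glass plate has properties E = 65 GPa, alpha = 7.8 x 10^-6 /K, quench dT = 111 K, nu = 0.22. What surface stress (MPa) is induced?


Tempering stress: sigma = E * alpha * dT / (1 - nu)
  E (MPa) = 65 * 1000 = 65000
  Numerator = 65000 * (7.8 x 10^-6) * 111 = 56.277
  Denominator = 1 - 0.22 = 0.78
  sigma = 56.277 / 0.78 = 72.2 MPa

72.2 MPa


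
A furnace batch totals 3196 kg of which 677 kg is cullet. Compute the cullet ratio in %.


Cullet ratio = (cullet mass / total batch mass) * 100
  Ratio = 677 / 3196 * 100 = 21.18%

21.18%


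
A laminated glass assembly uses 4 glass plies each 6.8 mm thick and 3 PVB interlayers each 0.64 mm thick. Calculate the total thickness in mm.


Total thickness = glass contribution + PVB contribution
  Glass: 4 * 6.8 = 27.2 mm
  PVB: 3 * 0.64 = 1.92 mm
  Total = 27.2 + 1.92 = 29.12 mm

29.12 mm


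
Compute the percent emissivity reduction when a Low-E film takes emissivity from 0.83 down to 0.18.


Percentage reduction = (1 - coated/uncoated) * 100
  Ratio = 0.18 / 0.83 = 0.2169
  Reduction = (1 - 0.2169) * 100 = 78.3%

78.3%


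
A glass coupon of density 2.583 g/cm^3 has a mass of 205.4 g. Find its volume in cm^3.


Rearrange rho = m / V:
  V = m / rho
  V = 205.4 / 2.583 = 79.52 cm^3

79.52 cm^3


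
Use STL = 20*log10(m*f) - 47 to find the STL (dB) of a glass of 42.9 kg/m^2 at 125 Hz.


Mass law: STL = 20 * log10(m * f) - 47
  m * f = 42.9 * 125 = 5362.5
  log10(5362.5) = 3.72937
  STL = 20 * 3.72937 - 47 = 74.5874 - 47 = 27.6 dB

27.6 dB


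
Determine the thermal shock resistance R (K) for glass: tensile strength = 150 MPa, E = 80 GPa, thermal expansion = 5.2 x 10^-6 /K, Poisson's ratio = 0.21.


Thermal shock resistance: R = sigma * (1 - nu) / (E * alpha)
  Numerator = 150 * (1 - 0.21) = 118.5
  Denominator = 80 * 1000 * (5.2 x 10^-6) = 0.416
  R = 118.5 / 0.416 = 284.9 K

284.9 K


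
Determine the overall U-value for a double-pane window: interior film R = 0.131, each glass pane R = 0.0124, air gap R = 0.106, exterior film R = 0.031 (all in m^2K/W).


Total thermal resistance (series):
  R_total = R_in + R_glass + R_air + R_glass + R_out
  R_total = 0.131 + 0.0124 + 0.106 + 0.0124 + 0.031 = 0.2928 m^2K/W
U-value = 1 / R_total = 1 / 0.2928 = 3.415 W/m^2K

3.415 W/m^2K


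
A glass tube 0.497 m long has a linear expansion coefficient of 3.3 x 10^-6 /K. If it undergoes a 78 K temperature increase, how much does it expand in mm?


Thermal expansion formula: dL = alpha * L0 * dT
  dL = (3.3 x 10^-6) * 0.497 * 78 = 0.00012793 m
Convert to mm: 0.00012793 * 1000 = 0.1279 mm

0.1279 mm


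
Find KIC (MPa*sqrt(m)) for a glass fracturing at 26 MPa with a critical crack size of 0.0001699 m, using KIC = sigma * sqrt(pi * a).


Fracture toughness: KIC = sigma * sqrt(pi * a)
  pi * a = pi * 0.0001699 = 0.000533757
  sqrt(pi * a) = 0.023103
  KIC = 26 * 0.023103 = 0.601 MPa*sqrt(m)

0.601 MPa*sqrt(m)


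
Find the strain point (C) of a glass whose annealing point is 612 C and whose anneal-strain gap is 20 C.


Strain point = annealing point - difference:
  T_strain = 612 - 20 = 592 C

592 C


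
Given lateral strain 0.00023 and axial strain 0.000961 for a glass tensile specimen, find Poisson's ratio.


Poisson's ratio: nu = lateral strain / axial strain
  nu = 0.00023 / 0.000961 = 0.2393

0.2393


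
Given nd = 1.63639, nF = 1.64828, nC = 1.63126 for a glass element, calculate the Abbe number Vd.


Abbe number formula: Vd = (nd - 1) / (nF - nC)
  nd - 1 = 1.63639 - 1 = 0.63639
  nF - nC = 1.64828 - 1.63126 = 0.01702
  Vd = 0.63639 / 0.01702 = 37.39

37.39


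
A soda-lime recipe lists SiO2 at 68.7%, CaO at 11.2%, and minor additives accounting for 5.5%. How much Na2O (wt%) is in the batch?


Pieces sum to 100%:
  Na2O = 100 - (SiO2 + CaO + others)
  Na2O = 100 - (68.7 + 11.2 + 5.5) = 14.6%

14.6%


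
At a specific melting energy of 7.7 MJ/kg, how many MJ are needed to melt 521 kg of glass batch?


Total energy = mass * specific energy
  E = 521 * 7.7 = 4011.7 MJ

4011.7 MJ


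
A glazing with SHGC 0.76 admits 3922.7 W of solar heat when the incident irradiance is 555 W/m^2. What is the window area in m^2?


Rearrange Q = Area * SHGC * Irradiance:
  Area = Q / (SHGC * Irradiance)
  Area = 3922.7 / (0.76 * 555) = 9.3 m^2

9.3 m^2


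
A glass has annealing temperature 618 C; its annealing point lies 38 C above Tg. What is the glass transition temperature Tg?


Rearrange T_anneal = Tg + offset for Tg:
  Tg = T_anneal - offset = 618 - 38 = 580 C

580 C


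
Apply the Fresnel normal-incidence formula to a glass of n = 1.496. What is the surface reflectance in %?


Fresnel reflectance at normal incidence:
  R = ((n - 1)/(n + 1))^2
  (n - 1)/(n + 1) = (1.496 - 1)/(1.496 + 1) = 0.198718
  R = 0.198718^2 = 0.0394888
  R(%) = 0.0394888 * 100 = 3.949%

3.949%


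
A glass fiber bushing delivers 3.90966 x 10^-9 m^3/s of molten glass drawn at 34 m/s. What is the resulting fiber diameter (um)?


Cross-sectional area from continuity:
  A = Q / v = 3.90966 x 10^-9 / 34 = 1.1499 x 10^-10 m^2
Diameter from circular cross-section:
  d = sqrt(4A / pi) * 10^6 (m -> um)
  d = sqrt(4 * 1.1499 x 10^-10 / pi) * 10^6 = 12.1 um

12.1 um


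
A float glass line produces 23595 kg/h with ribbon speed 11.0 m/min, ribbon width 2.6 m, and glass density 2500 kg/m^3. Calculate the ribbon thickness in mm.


Ribbon cross-section from mass balance:
  Volume rate = throughput / density = 23595 / 2500 = 9.438 m^3/h
  thickness = volume rate / (speed * 60 * width), i.e.
  thickness = throughput / (60 * speed * width * density) * 1000
  thickness = 23595 / (60 * 11.0 * 2.6 * 2500) * 1000 = 5.5 mm

5.5 mm


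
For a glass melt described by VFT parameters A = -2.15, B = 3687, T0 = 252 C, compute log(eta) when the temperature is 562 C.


VFT equation: log(eta) = A + B / (T - T0)
  T - T0 = 562 - 252 = 310
  B / (T - T0) = 3687 / 310 = 11.894
  log(eta) = -2.15 + 11.894 = 9.744

9.744


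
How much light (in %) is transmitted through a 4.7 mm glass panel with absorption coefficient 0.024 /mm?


Beer-Lambert law: T = exp(-alpha * thickness)
  exponent = -0.024 * 4.7 = -0.1128
  T = exp(-0.1128) = 0.8933
  Percentage = 0.8933 * 100 = 89.33%

89.33%


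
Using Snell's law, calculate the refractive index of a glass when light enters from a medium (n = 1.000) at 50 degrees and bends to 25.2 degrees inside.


Apply Snell's law: n1 * sin(theta1) = n2 * sin(theta2)
  n2 = n1 * sin(theta1) / sin(theta2)
  sin(50) = 0.766044
  sin(25.2) = 0.425779
  n2 = 1.000 * 0.766044 / 0.425779 = 1.7992

1.7992


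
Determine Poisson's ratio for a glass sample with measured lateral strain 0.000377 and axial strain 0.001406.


Poisson's ratio: nu = lateral strain / axial strain
  nu = 0.000377 / 0.001406 = 0.2681

0.2681


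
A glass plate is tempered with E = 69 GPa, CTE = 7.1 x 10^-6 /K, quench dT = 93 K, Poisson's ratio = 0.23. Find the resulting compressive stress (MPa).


Tempering stress: sigma = E * alpha * dT / (1 - nu)
  E (MPa) = 69 * 1000 = 69000
  Numerator = 69000 * (7.1 x 10^-6) * 93 = 45.5607
  Denominator = 1 - 0.23 = 0.77
  sigma = 45.5607 / 0.77 = 59.2 MPa

59.2 MPa


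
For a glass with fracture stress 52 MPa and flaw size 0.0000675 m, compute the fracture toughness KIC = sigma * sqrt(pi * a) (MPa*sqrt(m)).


Fracture toughness: KIC = sigma * sqrt(pi * a)
  pi * a = pi * 0.0000675 = 0.000212058
  sqrt(pi * a) = 0.014562
  KIC = 52 * 0.014562 = 0.757 MPa*sqrt(m)

0.757 MPa*sqrt(m)


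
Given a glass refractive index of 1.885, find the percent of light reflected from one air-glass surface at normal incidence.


Fresnel reflectance at normal incidence:
  R = ((n - 1)/(n + 1))^2
  (n - 1)/(n + 1) = (1.885 - 1)/(1.885 + 1) = 0.306759
  R = 0.306759^2 = 0.0941011
  R(%) = 0.0941011 * 100 = 9.41%

9.41%


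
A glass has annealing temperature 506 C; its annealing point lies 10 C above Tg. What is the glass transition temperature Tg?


Rearrange T_anneal = Tg + offset for Tg:
  Tg = T_anneal - offset = 506 - 10 = 496 C

496 C


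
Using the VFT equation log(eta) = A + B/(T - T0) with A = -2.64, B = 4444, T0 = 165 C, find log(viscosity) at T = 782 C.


VFT equation: log(eta) = A + B / (T - T0)
  T - T0 = 782 - 165 = 617
  B / (T - T0) = 4444 / 617 = 7.203
  log(eta) = -2.64 + 7.203 = 4.563

4.563


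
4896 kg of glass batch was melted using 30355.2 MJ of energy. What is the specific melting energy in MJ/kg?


Rearrange E = m * s for s:
  s = E / m
  s = 30355.2 / 4896 = 6.2 MJ/kg

6.2 MJ/kg


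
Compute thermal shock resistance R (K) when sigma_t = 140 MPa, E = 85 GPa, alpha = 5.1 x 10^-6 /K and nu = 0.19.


Thermal shock resistance: R = sigma * (1 - nu) / (E * alpha)
  Numerator = 140 * (1 - 0.19) = 113.4
  Denominator = 85 * 1000 * (5.1 x 10^-6) = 0.4335
  R = 113.4 / 0.4335 = 261.6 K

261.6 K


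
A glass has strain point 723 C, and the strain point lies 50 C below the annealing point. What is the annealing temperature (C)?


T_anneal = T_strain + gap:
  T_anneal = 723 + 50 = 773 C

773 C


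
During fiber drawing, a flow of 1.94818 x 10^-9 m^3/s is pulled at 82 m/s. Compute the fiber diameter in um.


Cross-sectional area from continuity:
  A = Q / v = 1.94818 x 10^-9 / 82 = 2.375829 x 10^-11 m^2
Diameter from circular cross-section:
  d = sqrt(4A / pi) * 10^6 (m -> um)
  d = sqrt(4 * 2.375829 x 10^-11 / pi) * 10^6 = 5.5 um

5.5 um


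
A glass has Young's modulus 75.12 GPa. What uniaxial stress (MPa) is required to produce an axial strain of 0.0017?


Rearrange E = sigma / epsilon:
  sigma = E * epsilon
  E (MPa) = 75.12 * 1000 = 75120
  sigma = 75120 * 0.0017 = 127.7 MPa

127.7 MPa


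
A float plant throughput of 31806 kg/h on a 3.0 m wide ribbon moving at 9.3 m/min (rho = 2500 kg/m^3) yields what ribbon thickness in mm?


Ribbon cross-section from mass balance:
  Volume rate = throughput / density = 31806 / 2500 = 12.7224 m^3/h
  thickness = volume rate / (speed * 60 * width), i.e.
  thickness = throughput / (60 * speed * width * density) * 1000
  thickness = 31806 / (60 * 9.3 * 3.0 * 2500) * 1000 = 7.6 mm

7.6 mm


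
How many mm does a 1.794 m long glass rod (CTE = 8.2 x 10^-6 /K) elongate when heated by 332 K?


Thermal expansion formula: dL = alpha * L0 * dT
  dL = (8.2 x 10^-6) * 1.794 * 332 = 0.00488399 m
Convert to mm: 0.00488399 * 1000 = 4.884 mm

4.884 mm


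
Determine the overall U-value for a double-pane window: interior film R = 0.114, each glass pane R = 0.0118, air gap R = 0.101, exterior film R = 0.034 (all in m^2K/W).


Total thermal resistance (series):
  R_total = R_in + R_glass + R_air + R_glass + R_out
  R_total = 0.114 + 0.0118 + 0.101 + 0.0118 + 0.034 = 0.2726 m^2K/W
U-value = 1 / R_total = 1 / 0.2726 = 3.668 W/m^2K

3.668 W/m^2K


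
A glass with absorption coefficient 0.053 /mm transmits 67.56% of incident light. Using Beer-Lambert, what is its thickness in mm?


Rearrange T = exp(-alpha * thickness):
  thickness = -ln(T) / alpha
  T = 67.56/100 = 0.6756
  ln(T) = -0.39215
  -ln(T) = 0.39215
  thickness = 0.39215 / 0.053 = 7.4 mm

7.4 mm


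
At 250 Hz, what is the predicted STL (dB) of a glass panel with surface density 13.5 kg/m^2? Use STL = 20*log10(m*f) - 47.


Mass law: STL = 20 * log10(m * f) - 47
  m * f = 13.5 * 250 = 3375
  log10(3375) = 3.52827
  STL = 20 * 3.52827 - 47 = 70.5654 - 47 = 23.6 dB

23.6 dB


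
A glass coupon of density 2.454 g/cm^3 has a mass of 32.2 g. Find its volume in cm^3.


Rearrange rho = m / V:
  V = m / rho
  V = 32.2 / 2.454 = 13.121 cm^3

13.121 cm^3


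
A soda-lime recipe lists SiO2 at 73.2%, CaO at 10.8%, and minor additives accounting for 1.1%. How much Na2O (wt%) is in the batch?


Pieces sum to 100%:
  Na2O = 100 - (SiO2 + CaO + others)
  Na2O = 100 - (73.2 + 10.8 + 1.1) = 14.9%

14.9%


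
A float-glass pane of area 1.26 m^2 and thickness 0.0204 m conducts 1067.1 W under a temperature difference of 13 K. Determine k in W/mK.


Fourier's law rearranged: k = Q * t / (A * dT)
  Numerator = 1067.1 * 0.0204 = 21.76884
  Denominator = 1.26 * 13 = 16.38
  k = 21.76884 / 16.38 = 1.329 W/mK

1.329 W/mK


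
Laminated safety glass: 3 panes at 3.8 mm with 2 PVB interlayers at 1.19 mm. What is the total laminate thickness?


Total thickness = glass contribution + PVB contribution
  Glass: 3 * 3.8 = 11.4 mm
  PVB: 2 * 1.19 = 2.38 mm
  Total = 11.4 + 2.38 = 13.78 mm

13.78 mm


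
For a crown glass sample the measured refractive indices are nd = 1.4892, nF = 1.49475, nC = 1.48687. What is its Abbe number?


Abbe number formula: Vd = (nd - 1) / (nF - nC)
  nd - 1 = 1.4892 - 1 = 0.4892
  nF - nC = 1.49475 - 1.48687 = 0.00788
  Vd = 0.4892 / 0.00788 = 62.08

62.08


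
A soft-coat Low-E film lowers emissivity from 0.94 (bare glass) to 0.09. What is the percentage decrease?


Percentage reduction = (1 - coated/uncoated) * 100
  Ratio = 0.09 / 0.94 = 0.0957
  Reduction = (1 - 0.0957) * 100 = 90.4%

90.4%


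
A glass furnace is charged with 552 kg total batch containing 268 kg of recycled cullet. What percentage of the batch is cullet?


Cullet ratio = (cullet mass / total batch mass) * 100
  Ratio = 268 / 552 * 100 = 48.55%

48.55%


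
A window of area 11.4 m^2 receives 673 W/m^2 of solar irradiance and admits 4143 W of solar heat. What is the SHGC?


Rearrange Q = Area * SHGC * Irradiance:
  SHGC = Q / (Area * Irradiance)
  SHGC = 4143 / (11.4 * 673) = 0.54

0.54


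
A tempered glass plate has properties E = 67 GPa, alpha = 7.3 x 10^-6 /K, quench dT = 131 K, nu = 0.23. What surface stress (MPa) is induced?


Tempering stress: sigma = E * alpha * dT / (1 - nu)
  E (MPa) = 67 * 1000 = 67000
  Numerator = 67000 * (7.3 x 10^-6) * 131 = 64.0721
  Denominator = 1 - 0.23 = 0.77
  sigma = 64.0721 / 0.77 = 83.2 MPa

83.2 MPa


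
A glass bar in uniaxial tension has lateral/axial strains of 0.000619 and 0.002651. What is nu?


Poisson's ratio: nu = lateral strain / axial strain
  nu = 0.000619 / 0.002651 = 0.2335

0.2335


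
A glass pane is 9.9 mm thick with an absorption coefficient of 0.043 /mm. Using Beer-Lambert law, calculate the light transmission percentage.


Beer-Lambert law: T = exp(-alpha * thickness)
  exponent = -0.043 * 9.9 = -0.4257
  T = exp(-0.4257) = 0.6533
  Percentage = 0.6533 * 100 = 65.33%

65.33%


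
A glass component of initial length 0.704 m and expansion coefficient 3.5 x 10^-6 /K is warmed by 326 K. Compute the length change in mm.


Thermal expansion formula: dL = alpha * L0 * dT
  dL = (3.5 x 10^-6) * 0.704 * 326 = 0.00080326 m
Convert to mm: 0.00080326 * 1000 = 0.8033 mm

0.8033 mm


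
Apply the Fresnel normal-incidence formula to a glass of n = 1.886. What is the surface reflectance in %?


Fresnel reflectance at normal incidence:
  R = ((n - 1)/(n + 1))^2
  (n - 1)/(n + 1) = (1.886 - 1)/(1.886 + 1) = 0.306999
  R = 0.306999^2 = 0.0942484
  R(%) = 0.0942484 * 100 = 9.425%

9.425%


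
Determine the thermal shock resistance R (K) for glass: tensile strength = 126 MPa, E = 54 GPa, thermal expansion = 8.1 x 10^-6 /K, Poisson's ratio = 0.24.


Thermal shock resistance: R = sigma * (1 - nu) / (E * alpha)
  Numerator = 126 * (1 - 0.24) = 95.76
  Denominator = 54 * 1000 * (8.1 x 10^-6) = 0.4374
  R = 95.76 / 0.4374 = 218.9 K

218.9 K


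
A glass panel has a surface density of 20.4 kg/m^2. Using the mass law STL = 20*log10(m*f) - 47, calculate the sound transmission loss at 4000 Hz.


Mass law: STL = 20 * log10(m * f) - 47
  m * f = 20.4 * 4000 = 81600
  log10(81600) = 4.91169
  STL = 20 * 4.91169 - 47 = 98.2338 - 47 = 51.2 dB

51.2 dB


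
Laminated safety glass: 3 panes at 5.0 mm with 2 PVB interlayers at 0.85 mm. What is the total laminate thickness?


Total thickness = glass contribution + PVB contribution
  Glass: 3 * 5.0 = 15.0 mm
  PVB: 2 * 0.85 = 1.7 mm
  Total = 15.0 + 1.7 = 16.7 mm

16.7 mm
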